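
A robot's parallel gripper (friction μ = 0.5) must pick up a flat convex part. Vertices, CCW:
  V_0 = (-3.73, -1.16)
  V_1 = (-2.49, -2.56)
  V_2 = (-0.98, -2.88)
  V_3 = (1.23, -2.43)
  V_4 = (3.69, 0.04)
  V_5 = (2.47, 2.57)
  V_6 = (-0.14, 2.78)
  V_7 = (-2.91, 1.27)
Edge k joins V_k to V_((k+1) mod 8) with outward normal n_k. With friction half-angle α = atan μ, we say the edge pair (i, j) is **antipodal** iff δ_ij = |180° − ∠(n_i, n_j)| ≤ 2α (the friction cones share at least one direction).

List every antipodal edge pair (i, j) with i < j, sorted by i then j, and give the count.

α = atan 0.5 = 26.57°;  2α = 53.13°
n_0 = (-0.7486, -0.6630)
n_1 = (-0.2073, -0.9783)
n_2 = (+0.1995, -0.9799)
n_3 = (+0.7085, -0.7057)
n_4 = (+0.9007, +0.4344)
n_5 = (+0.0802, +0.9968)
n_6 = (-0.4786, +0.8780)
n_7 = (-0.9475, +0.3197)
  (0,1): δ = 143.50°  ·
  (0,2): δ = 120.02°  ·
  (0,3): δ = 86.42°  ·
  (0,4): δ = 15.79°  ✓
  (0,5): δ = 43.87°  ✓
  (0,6): δ = 77.06°  ·
  (0,7): δ = 119.82°  ·
  (1,2): δ = 156.53°  ·
  (1,3): δ = 122.92°  ·
  (1,4): δ = 52.29°  ✓
  (1,5): δ = 7.37°  ✓
  (1,6): δ = 40.56°  ✓
  (1,7): δ = 83.32°  ·
  (2,3): δ = 146.39°  ·
  (2,4): δ = 75.77°  ·
  (2,5): δ = 16.11°  ✓
  (2,6): δ = 17.09°  ✓
  (2,7): δ = 59.84°  ·
  (3,4): δ = 109.37°  ·
  (3,5): δ = 49.72°  ✓
  (3,6): δ = 16.52°  ✓
  (3,7): δ = 26.24°  ✓
  (4,5): δ = 120.34°  ·
  (4,6): δ = 87.15°  ·
  (4,7): δ = 44.39°  ✓
  (5,6): δ = 146.80°  ·
  (5,7): δ = 104.05°  ·
  (6,7): δ = 137.24°  ·
antipodal pairs: 11

count = 11; pairs: (0,4), (0,5), (1,4), (1,5), (1,6), (2,5), (2,6), (3,5), (3,6), (3,7), (4,7)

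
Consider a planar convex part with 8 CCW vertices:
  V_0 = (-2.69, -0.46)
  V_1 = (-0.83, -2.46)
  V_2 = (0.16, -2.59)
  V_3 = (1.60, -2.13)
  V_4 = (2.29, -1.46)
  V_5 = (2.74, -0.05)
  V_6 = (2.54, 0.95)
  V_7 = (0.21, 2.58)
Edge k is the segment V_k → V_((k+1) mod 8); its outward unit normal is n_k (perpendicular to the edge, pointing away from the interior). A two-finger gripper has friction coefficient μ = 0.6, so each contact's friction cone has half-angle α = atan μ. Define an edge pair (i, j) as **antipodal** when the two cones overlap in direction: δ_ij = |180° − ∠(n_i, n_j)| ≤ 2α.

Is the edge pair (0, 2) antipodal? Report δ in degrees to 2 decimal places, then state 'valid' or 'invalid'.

α = atan 0.6 = 30.96°;  2α = 61.93°
edge 0: e_0 = (+1.86, -2.00);  n_0 = (-0.7323, -0.6810)
edge 2: e_2 = (+1.44, +0.46);  n_2 = (+0.3043, -0.9526)
∠(n_0, n_2) = 64.79°
δ = |180° − 64.79°| = 115.21°
115.21° > 2α = 61.93°  →  invalid

δ = 115.21°, invalid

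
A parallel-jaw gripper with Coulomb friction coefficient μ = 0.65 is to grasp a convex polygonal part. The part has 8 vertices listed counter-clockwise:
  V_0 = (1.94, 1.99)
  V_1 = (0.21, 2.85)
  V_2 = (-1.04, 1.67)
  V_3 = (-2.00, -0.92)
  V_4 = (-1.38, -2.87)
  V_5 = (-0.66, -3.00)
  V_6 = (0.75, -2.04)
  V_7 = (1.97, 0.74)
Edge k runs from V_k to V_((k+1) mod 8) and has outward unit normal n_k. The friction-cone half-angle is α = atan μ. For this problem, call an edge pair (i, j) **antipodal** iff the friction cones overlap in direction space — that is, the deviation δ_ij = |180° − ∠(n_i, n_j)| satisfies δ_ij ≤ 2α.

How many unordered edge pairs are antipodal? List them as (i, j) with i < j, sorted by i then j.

α = atan 0.65 = 33.02°;  2α = 66.05°
n_0 = (+0.4451, +0.8955)
n_1 = (-0.6865, +0.7272)
n_2 = (-0.9377, +0.3476)
n_3 = (-0.9530, -0.3030)
n_4 = (-0.1777, -0.9841)
n_5 = (+0.5628, -0.8266)
n_6 = (+0.9157, -0.4019)
n_7 = (+0.9997, +0.0240)
  (0,1): δ = 110.22°  ·
  (0,2): δ = 83.91°  ·
  (0,3): δ = 45.93°  ✓
  (0,4): δ = 16.20°  ✓
  (0,5): δ = 60.68°  ✓
  (0,6): δ = 92.74°  ·
  (0,7): δ = 117.81°  ·
  (1,2): δ = 153.69°  ·
  (1,3): δ = 115.71°  ·
  (1,4): δ = 53.58°  ✓
  (1,5): δ = 9.10°  ✓
  (1,6): δ = 22.96°  ✓
  (1,7): δ = 48.02°  ✓
  (2,3): δ = 142.02°  ·
  (2,4): δ = 79.90°  ·
  (2,5): δ = 35.41°  ✓
  (2,6): δ = 3.36°  ✓
  (2,7): δ = 21.71°  ✓
  (3,4): δ = 117.87°  ·
  (3,5): δ = 73.39°  ·
  (3,6): δ = 41.33°  ✓
  (3,7): δ = 16.26°  ✓
  (4,5): δ = 135.52°  ·
  (4,6): δ = 103.46°  ·
  (4,7): δ = 78.39°  ·
  (5,6): δ = 147.94°  ·
  (5,7): δ = 122.87°  ·
  (6,7): δ = 154.93°  ·
antipodal pairs: 12

count = 12; pairs: (0,3), (0,4), (0,5), (1,4), (1,5), (1,6), (1,7), (2,5), (2,6), (2,7), (3,6), (3,7)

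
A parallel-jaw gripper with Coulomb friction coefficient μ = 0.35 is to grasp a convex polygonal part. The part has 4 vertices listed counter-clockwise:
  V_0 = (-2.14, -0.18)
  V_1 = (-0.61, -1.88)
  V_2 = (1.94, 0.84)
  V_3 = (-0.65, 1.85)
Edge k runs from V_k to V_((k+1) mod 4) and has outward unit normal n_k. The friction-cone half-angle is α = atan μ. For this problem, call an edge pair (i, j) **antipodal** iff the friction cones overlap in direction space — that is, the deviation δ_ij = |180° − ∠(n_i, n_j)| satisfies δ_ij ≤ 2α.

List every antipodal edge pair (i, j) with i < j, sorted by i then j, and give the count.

α = atan 0.35 = 19.29°;  2α = 38.58°
n_0 = (-0.7433, -0.6690)
n_1 = (+0.7295, -0.6839)
n_2 = (+0.3633, +0.9317)
n_3 = (-0.8062, +0.5917)
  (0,1): δ = 85.14°  ·
  (0,2): δ = 26.71°  ✓
  (0,3): δ = 101.73°  ·
  (1,2): δ = 68.15°  ·
  (1,3): δ = 6.87°  ✓
  (2,3): δ = 104.97°  ·
antipodal pairs: 2

count = 2; pairs: (0,2), (1,3)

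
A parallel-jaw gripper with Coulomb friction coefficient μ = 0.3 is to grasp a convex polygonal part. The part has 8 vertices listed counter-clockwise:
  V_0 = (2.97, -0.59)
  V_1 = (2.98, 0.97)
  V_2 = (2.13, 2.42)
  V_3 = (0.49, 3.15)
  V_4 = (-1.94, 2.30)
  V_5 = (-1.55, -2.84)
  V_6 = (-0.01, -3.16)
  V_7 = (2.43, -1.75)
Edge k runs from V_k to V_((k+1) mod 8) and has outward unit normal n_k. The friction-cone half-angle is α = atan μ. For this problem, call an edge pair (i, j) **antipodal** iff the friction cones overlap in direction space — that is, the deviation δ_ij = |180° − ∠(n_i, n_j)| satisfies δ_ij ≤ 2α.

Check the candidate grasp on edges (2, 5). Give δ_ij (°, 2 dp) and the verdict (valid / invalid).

δ = 12.26°, valid

α = atan 0.3 = 16.70°;  2α = 33.40°
edge 2: e_2 = (-1.64, +0.73);  n_2 = (+0.4067, +0.9136)
edge 5: e_5 = (+1.54, -0.32);  n_5 = (-0.2034, -0.9791)
∠(n_2, n_5) = 167.74°
δ = |180° − 167.74°| = 12.26°
12.26° ≤ 2α = 33.40°  →  valid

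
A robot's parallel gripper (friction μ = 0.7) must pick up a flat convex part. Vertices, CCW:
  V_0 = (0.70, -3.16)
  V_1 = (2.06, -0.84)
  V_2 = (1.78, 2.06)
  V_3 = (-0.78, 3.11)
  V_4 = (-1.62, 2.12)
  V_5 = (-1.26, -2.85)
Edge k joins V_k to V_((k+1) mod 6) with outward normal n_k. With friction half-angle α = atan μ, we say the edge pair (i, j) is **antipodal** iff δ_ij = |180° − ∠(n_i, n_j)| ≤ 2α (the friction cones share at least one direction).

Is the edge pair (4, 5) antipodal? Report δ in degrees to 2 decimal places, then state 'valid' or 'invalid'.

δ = 103.13°, invalid

α = atan 0.7 = 34.99°;  2α = 69.98°
edge 4: e_4 = (+0.36, -4.97);  n_4 = (-0.9974, -0.0722)
edge 5: e_5 = (+1.96, -0.31);  n_5 = (-0.1562, -0.9877)
∠(n_4, n_5) = 76.87°
δ = |180° − 76.87°| = 103.13°
103.13° > 2α = 69.98°  →  invalid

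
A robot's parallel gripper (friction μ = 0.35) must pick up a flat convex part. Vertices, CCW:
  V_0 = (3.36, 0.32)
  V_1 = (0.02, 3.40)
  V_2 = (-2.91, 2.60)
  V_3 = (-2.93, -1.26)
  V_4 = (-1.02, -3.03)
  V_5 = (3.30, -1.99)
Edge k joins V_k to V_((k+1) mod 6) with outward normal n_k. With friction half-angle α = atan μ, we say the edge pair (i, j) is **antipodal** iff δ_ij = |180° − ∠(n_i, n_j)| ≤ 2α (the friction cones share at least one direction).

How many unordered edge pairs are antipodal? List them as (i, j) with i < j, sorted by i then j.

count = 3; pairs: (0,3), (1,4), (2,5)

α = atan 0.35 = 19.29°;  2α = 38.58°
n_0 = (+0.6779, +0.7351)
n_1 = (-0.2634, +0.9647)
n_2 = (-1.0000, +0.0052)
n_3 = (-0.6797, -0.7335)
n_4 = (+0.2341, -0.9722)
n_5 = (+0.9997, -0.0260)
  (0,1): δ = 122.05°  ·
  (0,2): δ = 47.62°  ·
  (0,3): δ = 0.14°  ✓
  (0,4): δ = 56.22°  ·
  (0,5): δ = 131.19°  ·
  (1,2): δ = 105.57°  ·
  (1,3): δ = 58.09°  ·
  (1,4): δ = 1.74°  ✓
  (1,5): δ = 73.24°  ·
  (2,3): δ = 132.52°  ·
  (2,4): δ = 76.17°  ·
  (2,5): δ = 1.19°  ✓
  (3,4): δ = 123.64°  ·
  (3,5): δ = 48.67°  ·
  (4,5): δ = 105.02°  ·
antipodal pairs: 3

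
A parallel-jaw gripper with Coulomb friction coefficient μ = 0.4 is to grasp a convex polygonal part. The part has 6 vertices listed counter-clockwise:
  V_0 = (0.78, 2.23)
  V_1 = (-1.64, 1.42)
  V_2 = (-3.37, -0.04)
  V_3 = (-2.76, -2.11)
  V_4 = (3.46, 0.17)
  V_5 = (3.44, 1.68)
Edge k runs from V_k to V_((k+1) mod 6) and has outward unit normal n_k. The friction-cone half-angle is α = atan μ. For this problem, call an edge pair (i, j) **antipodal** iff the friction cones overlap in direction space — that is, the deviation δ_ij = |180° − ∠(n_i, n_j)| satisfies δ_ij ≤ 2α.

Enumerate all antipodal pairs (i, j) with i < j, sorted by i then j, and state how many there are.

α = atan 0.4 = 21.80°;  2α = 43.60°
n_0 = (-0.3174, +0.9483)
n_1 = (-0.6450, +0.7642)
n_2 = (-0.9592, -0.2827)
n_3 = (+0.3442, -0.9389)
n_4 = (+0.9999, +0.0132)
n_5 = (+0.2025, +0.9793)
  (0,1): δ = 158.34°  ·
  (0,2): δ = 92.09°  ·
  (0,3): δ = 1.62°  ✓
  (0,4): δ = 72.25°  ·
  (0,5): δ = 149.81°  ·
  (1,2): δ = 113.74°  ·
  (1,3): δ = 20.03°  ✓
  (1,4): δ = 50.60°  ·
  (1,5): δ = 128.16°  ·
  (2,3): δ = 86.29°  ·
  (2,4): δ = 15.66°  ✓
  (2,5): δ = 61.90°  ·
  (3,4): δ = 109.37°  ·
  (3,5): δ = 31.81°  ✓
  (4,5): δ = 102.44°  ·
antipodal pairs: 4

count = 4; pairs: (0,3), (1,3), (2,4), (3,5)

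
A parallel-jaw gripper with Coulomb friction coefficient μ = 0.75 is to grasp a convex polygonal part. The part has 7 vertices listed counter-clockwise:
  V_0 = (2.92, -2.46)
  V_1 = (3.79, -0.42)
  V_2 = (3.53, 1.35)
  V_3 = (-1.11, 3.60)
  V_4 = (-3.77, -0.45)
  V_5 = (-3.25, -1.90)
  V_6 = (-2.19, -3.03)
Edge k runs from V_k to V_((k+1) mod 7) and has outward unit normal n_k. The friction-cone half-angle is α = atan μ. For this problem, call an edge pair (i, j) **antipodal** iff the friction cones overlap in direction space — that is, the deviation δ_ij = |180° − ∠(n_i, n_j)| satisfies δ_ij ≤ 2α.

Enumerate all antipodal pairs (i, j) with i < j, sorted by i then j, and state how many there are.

α = atan 0.75 = 36.87°;  2α = 73.74°
n_0 = (+0.9198, -0.3923)
n_1 = (+0.9894, +0.1453)
n_2 = (+0.4363, +0.8998)
n_3 = (-0.8358, +0.5490)
n_4 = (-0.9413, -0.3376)
n_5 = (-0.7293, -0.6842)
n_6 = (+0.1109, -0.9938)
  (0,1): δ = 148.55°  ·
  (0,2): δ = 92.77°  ·
  (0,3): δ = 10.20°  ✓
  (0,4): δ = 42.83°  ✓
  (0,5): δ = 66.27°  ✓
  (0,6): δ = 119.46°  ·
  (1,2): δ = 124.23°  ·
  (1,3): δ = 41.65°  ✓
  (1,4): δ = 11.37°  ✓
  (1,5): δ = 34.81°  ✓
  (1,6): δ = 88.01°  ·
  (2,3): δ = 97.43°  ·
  (2,4): δ = 44.40°  ✓
  (2,5): δ = 20.96°  ✓
  (2,6): δ = 32.23°  ✓
  (3,4): δ = 126.97°  ·
  (3,5): δ = 103.53°  ·
  (3,6): δ = 50.34°  ✓
  (4,5): δ = 156.56°  ·
  (4,6): δ = 103.36°  ·
  (5,6): δ = 126.80°  ·
antipodal pairs: 10

count = 10; pairs: (0,3), (0,4), (0,5), (1,3), (1,4), (1,5), (2,4), (2,5), (2,6), (3,6)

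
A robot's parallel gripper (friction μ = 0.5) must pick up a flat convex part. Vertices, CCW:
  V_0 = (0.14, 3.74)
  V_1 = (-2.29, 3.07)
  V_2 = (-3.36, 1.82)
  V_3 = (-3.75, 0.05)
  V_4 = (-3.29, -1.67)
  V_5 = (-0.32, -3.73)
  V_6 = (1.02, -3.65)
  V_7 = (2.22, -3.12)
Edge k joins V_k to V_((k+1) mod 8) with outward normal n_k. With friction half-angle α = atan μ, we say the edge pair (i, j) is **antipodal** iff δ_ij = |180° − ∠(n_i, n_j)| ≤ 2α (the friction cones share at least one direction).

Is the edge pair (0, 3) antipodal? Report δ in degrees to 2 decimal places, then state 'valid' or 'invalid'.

α = atan 0.5 = 26.57°;  2α = 53.13°
edge 0: e_0 = (-2.43, -0.67);  n_0 = (-0.2658, +0.9640)
edge 3: e_3 = (+0.46, -1.72);  n_3 = (-0.9660, -0.2584)
∠(n_0, n_3) = 89.56°
δ = |180° − 89.56°| = 90.44°
90.44° > 2α = 53.13°  →  invalid

δ = 90.44°, invalid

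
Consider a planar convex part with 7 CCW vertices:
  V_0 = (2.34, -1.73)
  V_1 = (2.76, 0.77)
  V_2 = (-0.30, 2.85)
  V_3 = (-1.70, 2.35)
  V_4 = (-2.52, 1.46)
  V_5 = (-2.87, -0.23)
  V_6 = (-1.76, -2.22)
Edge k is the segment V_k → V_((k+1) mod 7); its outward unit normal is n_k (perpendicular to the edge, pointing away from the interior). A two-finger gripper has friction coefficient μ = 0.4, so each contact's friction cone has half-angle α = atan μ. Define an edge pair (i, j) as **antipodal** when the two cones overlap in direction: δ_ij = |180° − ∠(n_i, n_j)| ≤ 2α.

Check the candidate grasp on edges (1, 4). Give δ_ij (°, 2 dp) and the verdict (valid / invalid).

δ = 67.50°, invalid

α = atan 0.4 = 21.80°;  2α = 43.60°
edge 1: e_1 = (-3.06, +2.08);  n_1 = (+0.5622, +0.8270)
edge 4: e_4 = (-0.35, -1.69);  n_4 = (-0.9792, +0.2028)
∠(n_1, n_4) = 112.50°
δ = |180° − 112.50°| = 67.50°
67.50° > 2α = 43.60°  →  invalid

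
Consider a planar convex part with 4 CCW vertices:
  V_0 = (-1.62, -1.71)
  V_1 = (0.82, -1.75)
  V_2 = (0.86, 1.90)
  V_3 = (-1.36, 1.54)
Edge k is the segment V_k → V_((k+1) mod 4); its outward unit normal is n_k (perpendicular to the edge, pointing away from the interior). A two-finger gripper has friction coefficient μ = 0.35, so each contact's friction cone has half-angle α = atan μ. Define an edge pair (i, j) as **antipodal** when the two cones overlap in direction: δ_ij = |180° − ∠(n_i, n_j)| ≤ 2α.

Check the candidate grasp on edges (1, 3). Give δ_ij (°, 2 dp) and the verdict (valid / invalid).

α = atan 0.35 = 19.29°;  2α = 38.58°
edge 1: e_1 = (+0.04, +3.65);  n_1 = (+0.9999, -0.0110)
edge 3: e_3 = (-0.26, -3.25);  n_3 = (-0.9968, +0.0797)
∠(n_1, n_3) = 176.05°
δ = |180° − 176.05°| = 3.95°
3.95° ≤ 2α = 38.58°  →  valid

δ = 3.95°, valid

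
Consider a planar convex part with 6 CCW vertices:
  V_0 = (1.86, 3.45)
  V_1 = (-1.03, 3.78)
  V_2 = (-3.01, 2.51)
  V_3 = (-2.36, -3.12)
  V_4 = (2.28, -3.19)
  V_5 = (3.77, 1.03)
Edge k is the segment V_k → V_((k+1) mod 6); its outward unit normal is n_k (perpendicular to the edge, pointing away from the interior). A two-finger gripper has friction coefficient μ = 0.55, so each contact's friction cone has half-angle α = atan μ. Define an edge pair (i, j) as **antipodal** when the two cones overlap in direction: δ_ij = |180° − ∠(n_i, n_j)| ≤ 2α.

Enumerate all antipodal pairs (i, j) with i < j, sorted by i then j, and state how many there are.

count = 6; pairs: (0,3), (1,3), (1,4), (2,4), (2,5), (3,5)

α = atan 0.55 = 28.81°;  2α = 57.62°
n_0 = (+0.1134, +0.9935)
n_1 = (-0.5399, +0.8417)
n_2 = (-0.9934, -0.1147)
n_3 = (-0.0151, -0.9999)
n_4 = (+0.9429, -0.3329)
n_5 = (+0.7850, +0.6195)
  (0,1): δ = 140.81°  ·
  (0,2): δ = 76.90°  ·
  (0,3): δ = 5.65°  ✓
  (0,4): δ = 77.07°  ·
  (0,5): δ = 134.80°  ·
  (1,2): δ = 116.09°  ·
  (1,3): δ = 33.54°  ✓
  (1,4): δ = 37.88°  ✓
  (1,5): δ = 95.61°  ·
  (2,3): δ = 97.45°  ·
  (2,4): δ = 26.03°  ✓
  (2,5): δ = 31.70°  ✓
  (3,4): δ = 108.58°  ·
  (3,5): δ = 50.85°  ✓
  (4,5): δ = 122.27°  ·
antipodal pairs: 6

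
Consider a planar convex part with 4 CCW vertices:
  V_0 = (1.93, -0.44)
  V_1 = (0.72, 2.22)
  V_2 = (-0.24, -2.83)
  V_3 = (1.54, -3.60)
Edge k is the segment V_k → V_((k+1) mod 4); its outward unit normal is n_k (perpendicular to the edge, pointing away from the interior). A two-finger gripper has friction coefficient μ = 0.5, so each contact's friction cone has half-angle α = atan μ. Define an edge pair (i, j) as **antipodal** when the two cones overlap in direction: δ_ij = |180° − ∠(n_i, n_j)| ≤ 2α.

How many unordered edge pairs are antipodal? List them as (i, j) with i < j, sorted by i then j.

α = atan 0.5 = 26.57°;  2α = 53.13°
n_0 = (+0.9102, +0.4141)
n_1 = (-0.9824, +0.1868)
n_2 = (-0.3970, -0.9178)
n_3 = (+0.9925, -0.1225)
  (0,1): δ = 35.22°  ✓
  (0,2): δ = 42.15°  ✓
  (0,3): δ = 148.50°  ·
  (1,2): δ = 102.63°  ·
  (1,3): δ = 3.73°  ✓
  (2,3): δ = 73.64°  ·
antipodal pairs: 3

count = 3; pairs: (0,1), (0,2), (1,3)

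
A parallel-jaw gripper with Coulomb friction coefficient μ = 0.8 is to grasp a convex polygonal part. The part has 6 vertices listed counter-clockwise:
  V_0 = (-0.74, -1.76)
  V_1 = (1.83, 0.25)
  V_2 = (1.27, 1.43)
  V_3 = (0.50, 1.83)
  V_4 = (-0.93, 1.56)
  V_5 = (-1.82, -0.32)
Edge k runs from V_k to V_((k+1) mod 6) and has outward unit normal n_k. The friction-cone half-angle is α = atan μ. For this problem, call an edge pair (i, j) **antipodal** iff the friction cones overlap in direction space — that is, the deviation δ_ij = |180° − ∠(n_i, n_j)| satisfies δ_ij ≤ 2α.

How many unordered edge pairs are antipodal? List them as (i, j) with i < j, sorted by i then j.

count = 7; pairs: (0,2), (0,3), (0,4), (1,4), (1,5), (2,5), (3,5)

α = atan 0.8 = 38.66°;  2α = 77.32°
n_0 = (+0.6161, -0.7877)
n_1 = (+0.9034, +0.4287)
n_2 = (+0.4610, +0.8874)
n_3 = (-0.1855, +0.9826)
n_4 = (-0.9038, +0.4279)
n_5 = (-0.8000, -0.6000)
  (0,1): δ = 102.64°  ·
  (0,2): δ = 65.48°  ✓
  (0,3): δ = 27.34°  ✓
  (0,4): δ = 26.64°  ✓
  (0,5): δ = 88.84°  ·
  (1,2): δ = 142.84°  ·
  (1,3): δ = 104.70°  ·
  (1,4): δ = 50.72°  ✓
  (1,5): δ = 11.48°  ✓
  (2,3): δ = 141.86°  ·
  (2,4): δ = 87.88°  ·
  (2,5): δ = 25.68°  ✓
  (3,4): δ = 126.03°  ·
  (3,5): δ = 63.82°  ✓
  (4,5): δ = 117.80°  ·
antipodal pairs: 7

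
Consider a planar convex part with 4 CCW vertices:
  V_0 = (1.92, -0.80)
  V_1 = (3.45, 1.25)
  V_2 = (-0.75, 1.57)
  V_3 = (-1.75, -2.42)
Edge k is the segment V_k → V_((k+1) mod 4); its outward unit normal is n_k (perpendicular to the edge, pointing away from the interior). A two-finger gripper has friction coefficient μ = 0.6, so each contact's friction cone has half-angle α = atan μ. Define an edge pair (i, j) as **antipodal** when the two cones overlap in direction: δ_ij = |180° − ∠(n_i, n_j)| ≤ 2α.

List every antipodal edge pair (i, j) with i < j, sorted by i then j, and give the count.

count = 4; pairs: (0,1), (0,2), (1,3), (2,3)

α = atan 0.6 = 30.96°;  2α = 61.93°
n_0 = (+0.8014, -0.5981)
n_1 = (+0.0760, +0.9971)
n_2 = (-0.9700, +0.2431)
n_3 = (+0.4038, -0.9148)
  (0,1): δ = 57.62°  ✓
  (0,2): δ = 22.67°  ✓
  (0,3): δ = 150.55°  ·
  (1,2): δ = 99.71°  ·
  (1,3): δ = 28.17°  ✓
  (2,3): δ = 52.11°  ✓
antipodal pairs: 4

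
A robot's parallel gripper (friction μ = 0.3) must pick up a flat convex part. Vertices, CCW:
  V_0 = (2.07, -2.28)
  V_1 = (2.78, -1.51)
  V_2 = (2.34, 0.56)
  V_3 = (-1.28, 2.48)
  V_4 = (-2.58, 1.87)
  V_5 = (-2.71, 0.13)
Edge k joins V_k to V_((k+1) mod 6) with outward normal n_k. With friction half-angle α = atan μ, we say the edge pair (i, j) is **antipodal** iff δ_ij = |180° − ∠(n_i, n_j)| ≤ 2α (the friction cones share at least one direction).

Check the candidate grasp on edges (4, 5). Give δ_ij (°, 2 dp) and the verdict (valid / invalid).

α = atan 0.3 = 16.70°;  2α = 33.40°
edge 4: e_4 = (-0.13, -1.74);  n_4 = (-0.9972, +0.0745)
edge 5: e_5 = (+4.78, -2.41);  n_5 = (-0.4502, -0.8929)
∠(n_4, n_5) = 67.52°
δ = |180° − 67.52°| = 112.48°
112.48° > 2α = 33.40°  →  invalid

δ = 112.48°, invalid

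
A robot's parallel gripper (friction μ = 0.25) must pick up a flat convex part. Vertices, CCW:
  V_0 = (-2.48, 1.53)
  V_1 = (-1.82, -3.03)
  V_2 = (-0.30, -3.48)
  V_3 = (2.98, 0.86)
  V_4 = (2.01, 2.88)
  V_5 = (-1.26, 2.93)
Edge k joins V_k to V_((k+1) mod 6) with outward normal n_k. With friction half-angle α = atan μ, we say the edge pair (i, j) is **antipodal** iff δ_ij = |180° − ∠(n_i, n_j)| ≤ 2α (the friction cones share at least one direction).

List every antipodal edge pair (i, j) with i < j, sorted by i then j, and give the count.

α = atan 0.25 = 14.04°;  2α = 28.07°
n_0 = (-0.9897, -0.1432)
n_1 = (-0.2839, -0.9589)
n_2 = (+0.7978, -0.6029)
n_3 = (+0.9015, +0.4329)
n_4 = (+0.0153, +0.9999)
n_5 = (-0.7539, +0.6570)
  (0,1): δ = 114.73°  ·
  (0,2): δ = 45.32°  ·
  (0,3): δ = 17.41°  ✓
  (0,4): δ = 80.89°  ·
  (0,5): δ = 130.69°  ·
  (1,2): δ = 110.59°  ·
  (1,3): δ = 47.86°  ·
  (1,4): δ = 15.62°  ✓
  (1,5): δ = 65.42°  ·
  (2,3): δ = 117.27°  ·
  (2,4): δ = 53.80°  ·
  (2,5): δ = 3.99°  ✓
  (3,4): δ = 116.53°  ·
  (3,5): δ = 66.72°  ·
  (4,5): δ = 130.19°  ·
antipodal pairs: 3

count = 3; pairs: (0,3), (1,4), (2,5)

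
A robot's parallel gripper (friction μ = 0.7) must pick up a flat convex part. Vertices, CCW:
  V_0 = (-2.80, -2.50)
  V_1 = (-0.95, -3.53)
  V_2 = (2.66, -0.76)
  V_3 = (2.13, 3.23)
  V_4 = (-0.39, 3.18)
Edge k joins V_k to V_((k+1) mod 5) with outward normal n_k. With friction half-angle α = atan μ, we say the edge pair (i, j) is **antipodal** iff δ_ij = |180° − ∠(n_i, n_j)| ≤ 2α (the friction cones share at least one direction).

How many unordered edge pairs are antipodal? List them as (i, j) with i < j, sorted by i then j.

α = atan 0.7 = 34.99°;  2α = 69.98°
n_0 = (-0.4864, -0.8737)
n_1 = (+0.6088, -0.7934)
n_2 = (+0.9913, +0.1317)
n_3 = (-0.0198, +0.9998)
n_4 = (-0.9206, +0.3906)
  (0,1): δ = 113.39°  ·
  (0,2): δ = 53.33°  ✓
  (0,3): δ = 30.24°  ✓
  (0,4): δ = 96.12°  ·
  (1,2): δ = 119.93°  ·
  (1,3): δ = 36.36°  ✓
  (1,4): δ = 29.51°  ✓
  (2,3): δ = 96.43°  ·
  (2,4): δ = 30.56°  ✓
  (3,4): δ = 114.13°  ·
antipodal pairs: 5

count = 5; pairs: (0,2), (0,3), (1,3), (1,4), (2,4)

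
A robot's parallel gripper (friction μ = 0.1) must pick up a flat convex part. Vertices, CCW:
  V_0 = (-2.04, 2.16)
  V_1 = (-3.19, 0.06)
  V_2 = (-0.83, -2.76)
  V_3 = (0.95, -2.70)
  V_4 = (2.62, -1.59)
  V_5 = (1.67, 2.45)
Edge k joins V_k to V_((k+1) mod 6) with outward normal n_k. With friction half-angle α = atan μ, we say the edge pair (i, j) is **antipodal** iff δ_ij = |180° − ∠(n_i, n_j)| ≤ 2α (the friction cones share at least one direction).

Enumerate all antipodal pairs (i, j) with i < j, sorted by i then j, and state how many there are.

α = atan 0.1 = 5.71°;  2α = 11.42°
n_0 = (-0.8771, +0.4803)
n_1 = (-0.7669, -0.6418)
n_2 = (+0.0337, -0.9994)
n_3 = (+0.5535, -0.8328)
n_4 = (+0.9734, +0.2289)
n_5 = (-0.0779, +0.9970)
  (0,1): δ = 111.37°  ·
  (0,2): δ = 59.36°  ·
  (0,3): δ = 27.68°  ·
  (0,4): δ = 41.94°  ·
  (0,5): δ = 123.18°  ·
  (1,2): δ = 127.99°  ·
  (1,3): δ = 96.31°  ·
  (1,4): δ = 26.69°  ·
  (1,5): δ = 54.54°  ·
  (2,3): δ = 148.32°  ·
  (2,4): δ = 78.70°  ·
  (2,5): δ = 2.54°  ✓
  (3,4): δ = 110.38°  ·
  (3,5): δ = 29.14°  ·
  (4,5): δ = 98.76°  ·
antipodal pairs: 1

count = 1; pairs: (2,5)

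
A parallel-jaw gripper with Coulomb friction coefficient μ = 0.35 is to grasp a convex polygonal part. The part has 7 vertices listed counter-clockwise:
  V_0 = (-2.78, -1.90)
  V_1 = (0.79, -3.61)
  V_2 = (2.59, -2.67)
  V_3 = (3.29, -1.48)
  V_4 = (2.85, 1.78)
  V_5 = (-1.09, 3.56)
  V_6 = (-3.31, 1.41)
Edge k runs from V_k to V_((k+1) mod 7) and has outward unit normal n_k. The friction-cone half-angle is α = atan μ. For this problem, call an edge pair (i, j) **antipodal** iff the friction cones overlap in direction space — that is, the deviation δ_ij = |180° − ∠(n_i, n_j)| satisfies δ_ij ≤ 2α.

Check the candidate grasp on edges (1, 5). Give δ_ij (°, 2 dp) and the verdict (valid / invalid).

δ = 16.51°, valid

α = atan 0.35 = 19.29°;  2α = 38.58°
edge 1: e_1 = (+1.80, +0.94);  n_1 = (+0.4629, -0.8864)
edge 5: e_5 = (-2.22, -2.15);  n_5 = (-0.6957, +0.7183)
∠(n_1, n_5) = 163.49°
δ = |180° − 163.49°| = 16.51°
16.51° ≤ 2α = 38.58°  →  valid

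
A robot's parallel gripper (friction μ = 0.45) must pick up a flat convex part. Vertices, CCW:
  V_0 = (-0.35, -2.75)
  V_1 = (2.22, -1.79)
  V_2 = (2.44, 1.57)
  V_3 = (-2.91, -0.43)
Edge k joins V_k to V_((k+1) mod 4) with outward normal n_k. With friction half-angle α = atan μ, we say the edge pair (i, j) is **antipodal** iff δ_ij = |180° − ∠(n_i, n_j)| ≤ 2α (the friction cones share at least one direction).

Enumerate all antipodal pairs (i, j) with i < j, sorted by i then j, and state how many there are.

α = atan 0.45 = 24.23°;  2α = 48.46°
n_0 = (+0.3499, -0.9368)
n_1 = (+0.9979, -0.0653)
n_2 = (-0.3502, +0.9367)
n_3 = (-0.6715, -0.7410)
  (0,1): δ = 114.23°  ·
  (0,2): δ = 0.01°  ✓
  (0,3): δ = 117.33°  ·
  (1,2): δ = 65.76°  ·
  (1,3): δ = 51.56°  ·
  (2,3): δ = 62.68°  ·
antipodal pairs: 1

count = 1; pairs: (0,2)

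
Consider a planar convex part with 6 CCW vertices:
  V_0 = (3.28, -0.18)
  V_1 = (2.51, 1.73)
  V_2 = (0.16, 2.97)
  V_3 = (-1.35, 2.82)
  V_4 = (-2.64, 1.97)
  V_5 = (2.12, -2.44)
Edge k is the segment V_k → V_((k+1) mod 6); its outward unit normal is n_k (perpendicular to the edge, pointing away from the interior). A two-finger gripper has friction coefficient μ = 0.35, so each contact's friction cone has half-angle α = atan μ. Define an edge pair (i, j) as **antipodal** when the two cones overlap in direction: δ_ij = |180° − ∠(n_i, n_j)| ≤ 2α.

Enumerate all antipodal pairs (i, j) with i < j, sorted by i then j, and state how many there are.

count = 3; pairs: (0,4), (1,4), (3,5)

α = atan 0.35 = 19.29°;  2α = 38.58°
n_0 = (+0.9275, +0.3739)
n_1 = (+0.4667, +0.8844)
n_2 = (-0.0989, +0.9951)
n_3 = (-0.5502, +0.8350)
n_4 = (-0.6796, -0.7336)
n_5 = (+0.8897, -0.4566)
  (0,1): δ = 139.78°  ·
  (0,2): δ = 106.28°  ·
  (0,3): δ = 78.57°  ·
  (0,4): δ = 25.23°  ✓
  (0,5): δ = 130.87°  ·
  (1,2): δ = 146.51°  ·
  (1,3): δ = 118.80°  ·
  (1,4): δ = 15.00°  ✓
  (1,5): δ = 90.65°  ·
  (2,3): δ = 152.29°  ·
  (2,4): δ = 48.49°  ·
  (2,5): δ = 57.16°  ·
  (3,4): δ = 76.20°  ·
  (3,5): δ = 29.45°  ✓
  (4,5): δ = 74.36°  ·
antipodal pairs: 3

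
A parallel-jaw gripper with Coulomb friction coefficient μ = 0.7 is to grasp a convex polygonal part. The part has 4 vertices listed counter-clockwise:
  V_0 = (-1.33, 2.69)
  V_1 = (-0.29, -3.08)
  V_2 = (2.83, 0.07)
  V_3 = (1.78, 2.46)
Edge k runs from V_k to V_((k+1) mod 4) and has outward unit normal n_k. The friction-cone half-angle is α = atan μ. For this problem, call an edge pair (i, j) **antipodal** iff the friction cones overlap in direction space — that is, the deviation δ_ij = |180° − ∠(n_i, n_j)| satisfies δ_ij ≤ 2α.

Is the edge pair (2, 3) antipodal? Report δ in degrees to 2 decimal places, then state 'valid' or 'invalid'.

α = atan 0.7 = 34.99°;  2α = 69.98°
edge 2: e_2 = (-1.05, +2.39);  n_2 = (+0.9155, +0.4022)
edge 3: e_3 = (-3.11, +0.23);  n_3 = (+0.0738, +0.9973)
∠(n_2, n_3) = 62.05°
δ = |180° − 62.05°| = 117.95°
117.95° > 2α = 69.98°  →  invalid

δ = 117.95°, invalid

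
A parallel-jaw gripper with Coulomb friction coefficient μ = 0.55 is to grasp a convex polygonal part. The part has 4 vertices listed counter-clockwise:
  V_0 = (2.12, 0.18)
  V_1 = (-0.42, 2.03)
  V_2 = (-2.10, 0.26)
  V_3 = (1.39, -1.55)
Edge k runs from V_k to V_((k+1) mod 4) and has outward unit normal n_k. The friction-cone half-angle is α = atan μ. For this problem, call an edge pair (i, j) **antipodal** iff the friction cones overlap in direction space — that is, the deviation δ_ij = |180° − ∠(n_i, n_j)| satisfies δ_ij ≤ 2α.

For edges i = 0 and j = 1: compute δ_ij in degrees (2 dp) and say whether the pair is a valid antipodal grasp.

δ = 97.44°, invalid

α = atan 0.55 = 28.81°;  2α = 57.62°
edge 0: e_0 = (-2.54, +1.85);  n_0 = (+0.5887, +0.8083)
edge 1: e_1 = (-1.68, -1.77);  n_1 = (-0.7253, +0.6884)
∠(n_0, n_1) = 82.56°
δ = |180° − 82.56°| = 97.44°
97.44° > 2α = 57.62°  →  invalid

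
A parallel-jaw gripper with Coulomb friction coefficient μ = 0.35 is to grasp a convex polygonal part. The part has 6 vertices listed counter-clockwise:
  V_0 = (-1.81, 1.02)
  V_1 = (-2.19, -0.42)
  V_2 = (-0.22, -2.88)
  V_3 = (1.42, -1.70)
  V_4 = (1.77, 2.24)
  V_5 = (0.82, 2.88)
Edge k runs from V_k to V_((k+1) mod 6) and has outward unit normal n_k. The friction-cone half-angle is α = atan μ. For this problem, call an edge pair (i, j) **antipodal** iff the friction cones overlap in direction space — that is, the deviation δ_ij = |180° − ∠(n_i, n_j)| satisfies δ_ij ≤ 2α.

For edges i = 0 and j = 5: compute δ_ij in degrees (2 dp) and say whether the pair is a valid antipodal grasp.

δ = 140.05°, invalid

α = atan 0.35 = 19.29°;  2α = 38.58°
edge 0: e_0 = (-0.38, -1.44);  n_0 = (-0.9669, +0.2552)
edge 5: e_5 = (-2.63, -1.86);  n_5 = (-0.5774, +0.8165)
∠(n_0, n_5) = 39.95°
δ = |180° − 39.95°| = 140.05°
140.05° > 2α = 38.58°  →  invalid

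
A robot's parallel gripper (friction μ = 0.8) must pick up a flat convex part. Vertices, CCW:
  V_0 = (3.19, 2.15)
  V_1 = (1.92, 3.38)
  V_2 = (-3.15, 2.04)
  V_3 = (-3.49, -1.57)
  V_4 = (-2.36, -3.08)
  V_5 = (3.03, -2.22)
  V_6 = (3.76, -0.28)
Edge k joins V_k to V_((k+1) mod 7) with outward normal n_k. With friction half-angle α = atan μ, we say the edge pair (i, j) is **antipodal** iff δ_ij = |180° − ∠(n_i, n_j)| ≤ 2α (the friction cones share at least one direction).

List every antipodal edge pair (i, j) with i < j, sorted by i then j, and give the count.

count = 11; pairs: (0,2), (0,3), (0,4), (1,3), (1,4), (1,5), (2,4), (2,5), (2,6), (3,5), (3,6)

α = atan 0.8 = 38.66°;  2α = 77.32°
n_0 = (+0.6957, +0.7183)
n_1 = (-0.2555, +0.9668)
n_2 = (-0.9956, +0.0938)
n_3 = (-0.8006, -0.5992)
n_4 = (+0.1576, -0.9875)
n_5 = (+0.9359, -0.3522)
n_6 = (+0.9736, +0.2284)
  (0,1): δ = 121.11°  ·
  (0,2): δ = 51.30°  ✓
  (0,3): δ = 9.11°  ✓
  (0,4): δ = 53.15°  ✓
  (0,5): δ = 113.46°  ·
  (0,6): δ = 147.28°  ·
  (1,2): δ = 110.19°  ·
  (1,3): δ = 68.00°  ✓
  (1,4): δ = 5.74°  ✓
  (1,5): δ = 54.57°  ✓
  (1,6): δ = 88.40°  ·
  (2,3): δ = 137.81°  ·
  (2,4): δ = 75.55°  ✓
  (2,5): δ = 15.24°  ✓
  (2,6): δ = 18.58°  ✓
  (3,4): δ = 117.74°  ·
  (3,5): δ = 57.43°  ✓
  (3,6): δ = 23.61°  ✓
  (4,5): δ = 119.69°  ·
  (4,6): δ = 85.86°  ·
  (5,6): δ = 146.18°  ·
antipodal pairs: 11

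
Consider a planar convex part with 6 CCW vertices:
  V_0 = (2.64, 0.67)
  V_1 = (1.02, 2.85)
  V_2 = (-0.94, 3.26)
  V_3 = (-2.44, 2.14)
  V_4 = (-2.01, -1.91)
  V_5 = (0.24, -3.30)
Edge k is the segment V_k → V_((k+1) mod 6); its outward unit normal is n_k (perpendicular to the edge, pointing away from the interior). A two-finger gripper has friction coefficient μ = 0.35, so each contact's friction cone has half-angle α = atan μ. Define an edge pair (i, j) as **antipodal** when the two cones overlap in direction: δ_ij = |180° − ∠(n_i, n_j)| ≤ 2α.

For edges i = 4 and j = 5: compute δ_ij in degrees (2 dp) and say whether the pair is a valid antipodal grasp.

α = atan 0.35 = 19.29°;  2α = 38.58°
edge 4: e_4 = (+2.25, -1.39);  n_4 = (-0.5256, -0.8507)
edge 5: e_5 = (+2.40, +3.97);  n_5 = (+0.8558, -0.5173)
∠(n_4, n_5) = 90.55°
δ = |180° − 90.55°| = 89.45°
89.45° > 2α = 38.58°  →  invalid

δ = 89.45°, invalid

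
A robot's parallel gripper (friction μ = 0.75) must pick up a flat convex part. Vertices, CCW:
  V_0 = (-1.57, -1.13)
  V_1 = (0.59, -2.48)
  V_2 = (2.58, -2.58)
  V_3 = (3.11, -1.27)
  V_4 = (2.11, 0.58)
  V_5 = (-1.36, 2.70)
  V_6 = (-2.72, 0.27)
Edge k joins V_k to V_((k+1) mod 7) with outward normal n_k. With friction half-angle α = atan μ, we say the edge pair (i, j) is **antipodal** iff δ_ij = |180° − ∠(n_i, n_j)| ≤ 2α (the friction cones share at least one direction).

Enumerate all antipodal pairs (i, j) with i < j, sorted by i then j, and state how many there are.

α = atan 0.75 = 36.87°;  2α = 73.74°
n_0 = (-0.5300, -0.8480)
n_1 = (-0.0502, -0.9987)
n_2 = (+0.9270, -0.3750)
n_3 = (+0.8797, +0.4755)
n_4 = (+0.5214, +0.8533)
n_5 = (-0.8726, +0.4884)
n_6 = (-0.7727, -0.6347)
  (0,1): δ = 150.87°  ·
  (0,2): δ = 80.02°  ·
  (0,3): δ = 29.60°  ✓
  (0,4): δ = 0.58°  ✓
  (0,5): δ = 92.77°  ·
  (0,6): δ = 161.41°  ·
  (1,2): δ = 109.15°  ·
  (1,3): δ = 58.73°  ✓
  (1,4): δ = 28.55°  ✓
  (1,5): δ = 63.64°  ✓
  (1,6): δ = 132.28°  ·
  (2,3): δ = 129.58°  ·
  (2,4): δ = 99.40°  ·
  (2,5): δ = 7.21°  ✓
  (2,6): δ = 61.43°  ✓
  (3,4): δ = 149.82°  ·
  (3,5): δ = 57.63°  ✓
  (3,6): δ = 11.01°  ✓
  (4,5): δ = 87.81°  ·
  (4,6): δ = 19.18°  ✓
  (5,6): δ = 111.36°  ·
antipodal pairs: 10

count = 10; pairs: (0,3), (0,4), (1,3), (1,4), (1,5), (2,5), (2,6), (3,5), (3,6), (4,6)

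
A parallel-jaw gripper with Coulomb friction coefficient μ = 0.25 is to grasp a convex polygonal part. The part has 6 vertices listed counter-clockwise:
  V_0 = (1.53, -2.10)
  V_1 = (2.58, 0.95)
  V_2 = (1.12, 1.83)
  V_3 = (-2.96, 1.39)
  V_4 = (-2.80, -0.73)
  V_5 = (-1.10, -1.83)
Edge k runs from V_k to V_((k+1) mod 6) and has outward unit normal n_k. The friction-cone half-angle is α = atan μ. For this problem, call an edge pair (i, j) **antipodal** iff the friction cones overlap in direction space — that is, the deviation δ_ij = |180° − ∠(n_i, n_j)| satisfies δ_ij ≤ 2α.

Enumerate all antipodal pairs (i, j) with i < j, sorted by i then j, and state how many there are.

α = atan 0.25 = 14.04°;  2α = 28.07°
n_0 = (+0.9455, -0.3255)
n_1 = (+0.5162, +0.8565)
n_2 = (-0.1072, +0.9942)
n_3 = (-0.9972, -0.0753)
n_4 = (-0.5433, -0.8396)
n_5 = (-0.1021, -0.9948)
  (0,1): δ = 102.08°  ·
  (0,2): δ = 64.85°  ·
  (0,3): δ = 23.31°  ✓
  (0,4): δ = 76.09°  ·
  (0,5): δ = 103.14°  ·
  (1,2): δ = 142.77°  ·
  (1,3): δ = 54.60°  ·
  (1,4): δ = 1.83°  ✓
  (1,5): δ = 25.22°  ✓
  (2,3): δ = 91.84°  ·
  (2,4): δ = 39.06°  ·
  (2,5): δ = 12.02°  ✓
  (3,4): δ = 127.22°  ·
  (3,5): δ = 100.18°  ·
  (4,5): δ = 152.96°  ·
antipodal pairs: 4

count = 4; pairs: (0,3), (1,4), (1,5), (2,5)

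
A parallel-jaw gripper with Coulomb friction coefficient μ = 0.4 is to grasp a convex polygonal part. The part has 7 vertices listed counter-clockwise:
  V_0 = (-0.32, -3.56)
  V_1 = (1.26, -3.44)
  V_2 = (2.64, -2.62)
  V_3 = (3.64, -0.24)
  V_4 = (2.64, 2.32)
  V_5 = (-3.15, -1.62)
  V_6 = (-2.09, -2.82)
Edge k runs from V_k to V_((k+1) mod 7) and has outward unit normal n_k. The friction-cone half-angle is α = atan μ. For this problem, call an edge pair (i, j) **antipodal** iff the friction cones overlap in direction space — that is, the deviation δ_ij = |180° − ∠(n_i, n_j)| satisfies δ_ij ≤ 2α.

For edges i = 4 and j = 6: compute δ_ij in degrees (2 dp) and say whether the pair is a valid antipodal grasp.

α = atan 0.4 = 21.80°;  2α = 43.60°
edge 4: e_4 = (-5.79, -3.94);  n_4 = (-0.5626, +0.8267)
edge 6: e_6 = (+1.77, -0.74);  n_6 = (-0.3857, -0.9226)
∠(n_4, n_6) = 123.08°
δ = |180° − 123.08°| = 56.92°
56.92° > 2α = 43.60°  →  invalid

δ = 56.92°, invalid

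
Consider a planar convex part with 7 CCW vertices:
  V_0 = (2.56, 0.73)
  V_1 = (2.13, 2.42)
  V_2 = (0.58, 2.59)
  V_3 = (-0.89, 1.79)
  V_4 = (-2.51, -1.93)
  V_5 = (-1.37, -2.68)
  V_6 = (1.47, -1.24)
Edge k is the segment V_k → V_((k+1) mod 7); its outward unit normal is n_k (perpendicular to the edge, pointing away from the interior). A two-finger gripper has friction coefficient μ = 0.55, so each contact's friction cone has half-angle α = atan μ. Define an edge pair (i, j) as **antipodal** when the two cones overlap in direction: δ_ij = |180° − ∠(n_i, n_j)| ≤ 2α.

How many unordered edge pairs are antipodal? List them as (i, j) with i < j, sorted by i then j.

count = 8; pairs: (0,3), (0,4), (1,4), (1,5), (2,5), (2,6), (3,5), (3,6)

α = atan 0.55 = 28.81°;  2α = 57.62°
n_0 = (+0.9691, +0.2466)
n_1 = (+0.1090, +0.9940)
n_2 = (-0.4780, +0.8784)
n_3 = (-0.9168, +0.3993)
n_4 = (-0.5496, -0.8354)
n_5 = (+0.4522, -0.8919)
n_6 = (+0.8750, -0.4841)
  (0,1): δ = 110.53°  ·
  (0,2): δ = 75.72°  ·
  (0,3): δ = 37.81°  ✓
  (0,4): δ = 42.38°  ✓
  (0,5): δ = 102.61°  ·
  (0,6): δ = 136.77°  ·
  (1,2): δ = 145.19°  ·
  (1,3): δ = 107.27°  ·
  (1,4): δ = 27.08°  ✓
  (1,5): δ = 33.15°  ✓
  (1,6): δ = 67.30°  ·
  (2,3): δ = 142.09°  ·
  (2,4): δ = 61.90°  ·
  (2,5): δ = 1.67°  ✓
  (2,6): δ = 32.49°  ✓
  (3,4): δ = 99.81°  ·
  (3,5): δ = 39.58°  ✓
  (3,6): δ = 5.42°  ✓
  (4,5): δ = 119.77°  ·
  (4,6): δ = 85.62°  ·
  (5,6): δ = 145.84°  ·
antipodal pairs: 8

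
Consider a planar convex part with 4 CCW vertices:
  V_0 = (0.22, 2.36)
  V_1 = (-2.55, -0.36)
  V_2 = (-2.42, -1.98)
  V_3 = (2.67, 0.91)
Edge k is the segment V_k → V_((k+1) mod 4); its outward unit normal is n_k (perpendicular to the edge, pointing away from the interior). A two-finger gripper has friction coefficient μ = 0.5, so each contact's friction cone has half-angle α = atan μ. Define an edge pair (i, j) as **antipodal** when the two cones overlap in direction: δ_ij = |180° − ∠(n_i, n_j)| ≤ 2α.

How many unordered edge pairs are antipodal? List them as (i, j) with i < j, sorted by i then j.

count = 1; pairs: (0,2)

α = atan 0.5 = 26.57°;  2α = 53.13°
n_0 = (-0.7006, +0.7135)
n_1 = (-0.9968, -0.0800)
n_2 = (+0.4937, -0.8696)
n_3 = (+0.5093, +0.8606)
  (0,1): δ = 129.89°  ·
  (0,2): δ = 14.89°  ✓
  (0,3): δ = 104.90°  ·
  (1,2): δ = 65.00°  ·
  (1,3): δ = 54.79°  ·
  (2,3): δ = 60.21°  ·
antipodal pairs: 1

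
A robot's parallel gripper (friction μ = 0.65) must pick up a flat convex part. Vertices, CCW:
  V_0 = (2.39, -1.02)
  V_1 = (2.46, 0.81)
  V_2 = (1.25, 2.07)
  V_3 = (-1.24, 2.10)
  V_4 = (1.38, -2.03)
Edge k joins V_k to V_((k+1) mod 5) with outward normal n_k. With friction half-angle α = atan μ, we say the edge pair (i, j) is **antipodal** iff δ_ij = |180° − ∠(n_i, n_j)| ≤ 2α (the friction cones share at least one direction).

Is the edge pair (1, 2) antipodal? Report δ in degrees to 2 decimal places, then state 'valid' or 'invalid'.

α = atan 0.65 = 33.02°;  2α = 66.05°
edge 1: e_1 = (-1.21, +1.26);  n_1 = (+0.7213, +0.6927)
edge 2: e_2 = (-2.49, +0.03);  n_2 = (+0.0120, +0.9999)
∠(n_1, n_2) = 45.47°
δ = |180° − 45.47°| = 134.53°
134.53° > 2α = 66.05°  →  invalid

δ = 134.53°, invalid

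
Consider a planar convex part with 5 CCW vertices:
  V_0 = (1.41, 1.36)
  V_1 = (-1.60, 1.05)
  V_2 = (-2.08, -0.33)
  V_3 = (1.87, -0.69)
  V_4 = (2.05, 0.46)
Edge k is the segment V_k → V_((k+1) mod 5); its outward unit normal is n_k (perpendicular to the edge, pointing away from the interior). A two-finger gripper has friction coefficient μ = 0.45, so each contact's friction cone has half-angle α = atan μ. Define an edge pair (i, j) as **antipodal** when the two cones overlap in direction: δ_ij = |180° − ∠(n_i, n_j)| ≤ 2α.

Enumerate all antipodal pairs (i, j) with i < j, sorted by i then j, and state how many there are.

α = atan 0.45 = 24.23°;  2α = 48.46°
n_0 = (-0.1024, +0.9947)
n_1 = (-0.9445, +0.3285)
n_2 = (-0.0908, -0.9959)
n_3 = (+0.9880, -0.1546)
n_4 = (+0.8150, +0.5795)
  (0,1): δ = 115.06°  ·
  (0,2): δ = 11.09°  ✓
  (0,3): δ = 75.22°  ·
  (0,4): δ = 119.54°  ·
  (1,2): δ = 76.03°  ·
  (1,3): δ = 10.28°  ✓
  (1,4): δ = 54.60°  ·
  (2,3): δ = 93.69°  ·
  (2,4): δ = 49.38°  ·
  (3,4): δ = 135.69°  ·
antipodal pairs: 2

count = 2; pairs: (0,2), (1,3)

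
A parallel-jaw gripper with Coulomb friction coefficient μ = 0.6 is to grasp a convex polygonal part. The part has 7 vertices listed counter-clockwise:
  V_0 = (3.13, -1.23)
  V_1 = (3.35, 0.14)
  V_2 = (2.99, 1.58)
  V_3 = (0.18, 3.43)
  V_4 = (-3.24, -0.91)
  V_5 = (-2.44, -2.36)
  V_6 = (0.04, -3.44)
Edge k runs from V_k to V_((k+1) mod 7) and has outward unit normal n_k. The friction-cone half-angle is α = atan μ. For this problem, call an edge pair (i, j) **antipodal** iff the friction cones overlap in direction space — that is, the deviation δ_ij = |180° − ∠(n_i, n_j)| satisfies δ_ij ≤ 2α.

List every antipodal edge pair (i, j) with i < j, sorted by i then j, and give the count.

α = atan 0.6 = 30.96°;  2α = 61.93°
n_0 = (+0.9874, -0.1586)
n_1 = (+0.9701, +0.2425)
n_2 = (+0.5499, +0.8352)
n_3 = (-0.7854, +0.6189)
n_4 = (-0.8756, -0.4831)
n_5 = (-0.3993, -0.9168)
n_6 = (+0.5817, -0.8134)
  (0,1): δ = 156.84°  ·
  (0,2): δ = 114.24°  ·
  (0,3): δ = 29.12°  ✓
  (0,4): δ = 38.01°  ✓
  (0,5): δ = 75.59°  ·
  (0,6): δ = 134.70°  ·
  (1,2): δ = 137.40°  ·
  (1,3): δ = 52.28°  ✓
  (1,4): δ = 14.85°  ✓
  (1,5): δ = 52.43°  ✓
  (1,6): δ = 111.54°  ·
  (2,3): δ = 94.88°  ·
  (2,4): δ = 27.75°  ✓
  (2,5): δ = 9.83°  ✓
  (2,6): δ = 68.93°  ·
  (3,4): δ = 112.87°  ·
  (3,5): δ = 75.29°  ·
  (3,6): δ = 16.19°  ✓
  (4,5): δ = 142.42°  ·
  (4,6): δ = 83.31°  ·
  (5,6): δ = 120.89°  ·
antipodal pairs: 8

count = 8; pairs: (0,3), (0,4), (1,3), (1,4), (1,5), (2,4), (2,5), (3,6)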